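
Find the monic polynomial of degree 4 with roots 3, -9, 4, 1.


A monic polynomial with roots 3, -9, 4, 1 is:
p(x) = (x - 3)(x + 9)(x - 4)(x - 1)
After multiplying by (x - 3): x - 3
After multiplying by (x + 9): x^2 + 6x - 27
After multiplying by (x - 4): x^3 + 2x^2 - 51x + 108
After multiplying by (x - 1): x^4 + x^3 - 53x^2 + 159x - 108

x^4 + x^3 - 53x^2 + 159x - 108


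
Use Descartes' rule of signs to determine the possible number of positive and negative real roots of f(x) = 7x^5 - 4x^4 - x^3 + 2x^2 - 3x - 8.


Descartes' rule of signs:

For positive roots, count sign changes in f(x) = 7x^5 - 4x^4 - x^3 + 2x^2 - 3x - 8:
Signs of coefficients: +, -, -, +, -, -
Number of sign changes: 3
Possible positive real roots: 3, 1

For negative roots, examine f(-x) = -7x^5 - 4x^4 + x^3 + 2x^2 + 3x - 8:
Signs of coefficients: -, -, +, +, +, -
Number of sign changes: 2
Possible negative real roots: 2, 0

Positive roots: 3 or 1; Negative roots: 2 or 0


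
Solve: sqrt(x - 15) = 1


Square both sides: x - 15 = 1^2 = 1
x = 1 + 15 = 16
x = 16
Check: sqrt(1*16 - 15) = sqrt(1) = 1 ✓

x = 16


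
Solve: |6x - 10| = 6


An absolute value equation |expr| = 6 gives two cases:
Case 1: 6x - 10 = 6
  6x = 16, so x = 8/3
Case 2: 6x - 10 = -6
  6x = 4, so x = 2/3

x = 2/3, x = 8/3


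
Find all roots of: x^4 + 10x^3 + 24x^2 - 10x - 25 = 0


Let p(x) = x^4 + 10x^3 + 24x^2 - 10x - 25. By the rational root theorem (leading coefficient 1), any rational root is an integer divisor of 25: try ±1, ±2, ... in turn.
Test x = 1: value = 0 ✓, so (x - 1) is a factor.
Synthetic division by (x - 1): bring down 1; 1(1) + 10 = 11; 11(1) + 24 = 35; 35(1) - 10 = 25; 25(1) - 25 = 0 → quotient x^3 + 11x^2 + 35x + 25, remainder 0.
Continue with the quotient x^3 + 11x^2 + 35x + 25 (candidates must divide 25; re-test x = 1 first in case it repeats).
Test x = 1: value = 72 ≠ 0.
Test x = -1: value = 0 ✓, so (x + 1) is a factor.
Synthetic division by (x + 1): bring down 1; 1(-1) + 11 = 10; 10(-1) + 35 = 25; 25(-1) + 25 = 0 → quotient x^2 + 10x + 25, remainder 0.
Solve the quadratic x^2 + 10x + 25 = 0: discriminant = 10^2 - 4(1)(25) = 100 - 100 = 0.
Discriminant = 0, so a double root: x = -10/2 = -5.
Collecting all roots found:

x = -5 (multiplicity 2), x = -1, x = 1


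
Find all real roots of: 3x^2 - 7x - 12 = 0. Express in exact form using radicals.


Using the quadratic formula: x = (-b ± sqrt(b^2 - 4ac)) / (2a)
Here a = 3, b = -7, c = -12
Discriminant = b^2 - 4ac = (-7)^2 - 4(3)(-12) = 49 + 144 = 193
Since discriminant = 193 > 0, there are two real roots.
x = (7 ± sqrt(193)) / 6
Numerically: x ≈ 3.4821 or x ≈ -1.1487

x = (7 + sqrt(193)) / 6 or x = (7 - sqrt(193)) / 6


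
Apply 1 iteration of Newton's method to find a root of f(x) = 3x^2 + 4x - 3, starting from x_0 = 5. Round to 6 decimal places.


Newton's method: x_(n+1) = x_n - f(x_n)/f'(x_n)
f(x) = 3x^2 + 4x - 3
f'(x) = 6x + 4

Iteration 1:
  f(5.000000) = 92.000000
  f'(5.000000) = 34.000000
  x_1 = 5.000000 - (92.000000)/(34.000000) = 2.294118

x_1 = 2.294118


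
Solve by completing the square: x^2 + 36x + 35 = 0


Start: x^2 + 36x + 35 = 0
Move constant: x^2 + 36x = -35
Half of 36 is 18, squared is 324
Add 324 to both sides: x^2 + 36x + 324 = 289
(x + 18)^2 = 289
x + 18 = ±17
x = -18 + 17 = -1 or x = -18 - 17 = -35

x = -35, x = -1


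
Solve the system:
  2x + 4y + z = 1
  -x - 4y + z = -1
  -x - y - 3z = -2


Using Cramer's rule. Expand each determinant along the first row.
D  = 2*[(-4)*(-3) - 1*(-1)] - 4*[(-1)*(-3) - 1*(-1)] + 1*[(-1)*(-1) - (-4)*(-1)]
  = 2*(13) - 4*(4) + 1*(-3) = 7
Dx = 1*[(-4)*(-3) - 1*(-1)] - 4*[(-1)*(-3) - 1*(-2)] + 1*[(-1)*(-1) - (-4)*(-2)]
  = 1*(13) - 4*(5) + 1*(-7) = -14
Dy = 2*[(-1)*(-3) - 1*(-2)] - 1*[(-1)*(-3) - 1*(-1)] + 1*[(-1)*(-2) - (-1)*(-1)]
  = 2*(5) - 1*(4) + 1*(1) = 7
Dz = 2*[(-4)*(-2) - (-1)*(-1)] - 4*[(-1)*(-2) - (-1)*(-1)] + 1*[(-1)*(-1) - (-4)*(-1)]
  = 2*(7) - 4*(1) + 1*(-3) = 7
x = Dx/D = -14/7 = -2, y = Dy/D = 7/7 = 1, z = Dz/D = 7/7 = 1
Check eq1: (2)(-2) + (4)(1) + (1)(1) = 1 = 1 ✓
Check eq2: (-1)(-2) + (-4)(1) + (1)(1) = -1 = -1 ✓
Check eq3: (-1)(-2) + (-1)(1) + (-3)(1) = -2 = -2 ✓

x = -2, y = 1, z = 1


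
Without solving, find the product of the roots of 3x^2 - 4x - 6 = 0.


By Vieta's formulas for ax^2 + bx + c = 0:
  Sum of roots = -b/a
  Product of roots = c/a

Here a = 3, b = -4, c = -6
Sum = -(-4)/3 = 4/3
Product = -6/3 = -2

Product = -2


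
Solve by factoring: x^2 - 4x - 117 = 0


We need two numbers that multiply to -117 and add to -4.
Those numbers are -13 and 9 (since (-13) * 9 = -117 and (-13) + 9 = -4).
So x^2 - 4x - 117 = (x - 13)(x + 9) = 0
Setting each factor to zero: x = 13 or x = -9

x = -9, x = 13


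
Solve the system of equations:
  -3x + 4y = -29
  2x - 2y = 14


Using Cramer's rule:
Determinant D = (-3)(-2) - (2)(4) = 6 - 8 = -2
Dx = (-29)(-2) - (14)(4) = 58 - 56 = 2
Dy = (-3)(14) - (2)(-29) = -42 + 58 = 16
x = Dx/D = 2/-2 = -1
y = Dy/D = 16/-2 = -8

x = -1, y = -8


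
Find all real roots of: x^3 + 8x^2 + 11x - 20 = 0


Let p(x) = x^3 + 8x^2 + 11x - 20. By the rational root theorem (leading coefficient 1), any rational root is an integer divisor of 20: try ±1, ±2, ... in turn.
Test x = 1: value = 0 ✓, so (x - 1) is a factor.
Synthetic division by (x - 1): bring down 1; 1(1) + 8 = 9; 9(1) + 11 = 20; 20(1) - 20 = 0 → quotient x^2 + 9x + 20, remainder 0.
Solve the quadratic x^2 + 9x + 20 = 0: discriminant = 9^2 - 4(1)(20) = 81 - 80 = 1.
sqrt(1) = 1, so x = (-9 ± 1)/2: x = -4 or x = -5.

x = -5, x = -4, x = 1


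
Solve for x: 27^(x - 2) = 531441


Express both sides with the same base.
531441 = 27^4
Since the bases match, equate exponents: x - 2 = 4
So x = 4 - (-2) = 6

x = 6


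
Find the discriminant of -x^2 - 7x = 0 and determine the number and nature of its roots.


For ax^2 + bx + c = 0, discriminant D = b^2 - 4ac
Here a = -1, b = -7, c = 0
D = (-7)^2 - 4(-1)(0) = 49 - 0 = 49

D = 49 > 0 and is a perfect square (sqrt = 7)
The equation has 2 distinct real rational roots.

Discriminant = 49, 2 distinct real rational roots


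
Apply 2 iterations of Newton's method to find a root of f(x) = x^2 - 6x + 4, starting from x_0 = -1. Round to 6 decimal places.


Newton's method: x_(n+1) = x_n - f(x_n)/f'(x_n)
f(x) = x^2 - 6x + 4
f'(x) = 2x - 6

Iteration 1:
  f(-1.000000) = 11.000000
  f'(-1.000000) = -8.000000
  x_1 = -1.000000 - (11.000000)/(-8.000000) = 0.375000

Iteration 2:
  f(0.375000) = 1.890625
  f'(0.375000) = -5.250000
  x_2 = 0.375000 - (1.890625)/(-5.250000) = 0.735119

x_2 = 0.735119


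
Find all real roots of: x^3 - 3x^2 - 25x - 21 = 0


Let p(x) = x^3 - 3x^2 - 25x - 21. By the rational root theorem (leading coefficient 1), any rational root is an integer divisor of 21: try ±1, ±2, ... in turn.
Test x = 1: value = -48 ≠ 0.
Test x = -1: value = 0 ✓, so (x + 1) is a factor.
Synthetic division by (x + 1): bring down 1; 1(-1) - 3 = -4; (-4)(-1) - 25 = -21; (-21)(-1) - 21 = 0 → quotient x^2 - 4x - 21, remainder 0.
Solve the quadratic x^2 - 4x - 21 = 0: discriminant = (-4)^2 - 4(1)(-21) = 16 + 84 = 100.
sqrt(100) = 10, so x = (4 ± 10)/2: x = 7 or x = -3.

x = -3, x = -1, x = 7


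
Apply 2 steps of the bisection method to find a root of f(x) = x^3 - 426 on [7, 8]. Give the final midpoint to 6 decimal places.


f(x) = x^3 - 426
f(7) = -83 < 0
f(8) = 86 > 0

Step 1: midpoint = (7.000000 + 8.000000)/2 = 7.500000
  f(7.500000) = -4.125000
  f(mid) < 0, so root is in [7.500000, 8.000000]

Step 2: midpoint = (7.500000 + 8.000000)/2 = 7.750000
  f(7.750000) = 39.484375
  f(mid) > 0, so root is in [7.500000, 7.750000]

midpoint = 7.750000


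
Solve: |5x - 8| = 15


An absolute value equation |expr| = 15 gives two cases:
Case 1: 5x - 8 = 15
  5x = 23, so x = 23/5
Case 2: 5x - 8 = -15
  5x = -7, so x = -7/5

x = -7/5, x = 23/5


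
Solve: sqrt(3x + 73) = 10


Square both sides: 3x + 73 = 10^2 = 100
3x = 100 - 73 = 27
x = 9
Check: sqrt(3*9 + 73) = sqrt(100) = 10 ✓

x = 9


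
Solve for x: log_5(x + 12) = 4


Convert to exponential form: x + 12 = 5^4 = 625
x = 625 - 12 = 613
Check: log_5(613 + 12) = log_5(625) = log_5(625) = 4 ✓

x = 613


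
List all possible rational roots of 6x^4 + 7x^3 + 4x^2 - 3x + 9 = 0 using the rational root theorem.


Rational root theorem: possible roots are ±p/q where:
  p divides the constant term (9): p ∈ {1, 3, 9}
  q divides the leading coefficient (6): q ∈ {1, 2, 3, 6}

All possible rational roots: -9, -9/2, -3, -3/2, -1, -1/2, -1/3, -1/6, 1/6, 1/3, 1/2, 1, 3/2, 3, 9/2, 9

-9, -9/2, -3, -3/2, -1, -1/2, -1/3, -1/6, 1/6, 1/3, 1/2, 1, 3/2, 3, 9/2, 9


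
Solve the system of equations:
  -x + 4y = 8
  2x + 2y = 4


Using Cramer's rule:
Determinant D = (-1)(2) - (2)(4) = -2 - 8 = -10
Dx = (8)(2) - (4)(4) = 16 - 16 = 0
Dy = (-1)(4) - (2)(8) = -4 - 16 = -20
x = Dx/D = 0/-10 = 0
y = Dy/D = -20/-10 = 2

x = 0, y = 2


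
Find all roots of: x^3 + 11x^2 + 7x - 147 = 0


Let p(x) = x^3 + 11x^2 + 7x - 147. By the rational root theorem (leading coefficient 1), any rational root is an integer divisor of 147: try ±1, ±2, ... in turn.
Test x = 1: value = -128 ≠ 0.
Test x = -1: value = -144 ≠ 0.
Test x = 3: value = 0 ✓, so (x - 3) is a factor.
Synthetic division by (x - 3): bring down 1; 1(3) + 11 = 14; 14(3) + 7 = 49; 49(3) - 147 = 0 → quotient x^2 + 14x + 49, remainder 0.
Solve the quadratic x^2 + 14x + 49 = 0: discriminant = 14^2 - 4(1)(49) = 196 - 196 = 0.
Discriminant = 0, so a double root: x = -14/2 = -7.
Collecting all roots found:

x = -7 (multiplicity 2), x = 3


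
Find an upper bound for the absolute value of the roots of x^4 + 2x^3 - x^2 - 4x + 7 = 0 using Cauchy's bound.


Cauchy's bound: all roots r satisfy |r| <= 1 + max(|a_i/a_n|) for i = 0,...,n-1
where a_n is the leading coefficient.

Coefficients: [1, 2, -1, -4, 7]
Leading coefficient a_n = 1
Ratios |a_i/a_n|: 2, 1, 4, 7
Maximum ratio: 7
Cauchy's bound: |r| <= 1 + 7 = 8

Upper bound = 8


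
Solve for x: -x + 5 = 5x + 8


Starting with: -x + 5 = 5x + 8
Move all x terms to left: (-1 - 5)x = 8 - 5
Simplify: -6x = 3
Divide both sides by -6: x = -1/2

x = -1/2


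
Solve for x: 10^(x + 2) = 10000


Express both sides with the same base.
10000 = 10^4
Since the bases match, equate exponents: x + 2 = 4
So x = 4 - (2) = 2

x = 2


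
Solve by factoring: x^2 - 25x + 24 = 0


We need two numbers that multiply to 24 and add to -25.
Those numbers are -1 and -24 (since (-1) * (-24) = 24 and (-1) + (-24) = -25).
So x^2 - 25x + 24 = (x - 1)(x - 24) = 0
Setting each factor to zero: x = 1 or x = 24

x = 1, x = 24


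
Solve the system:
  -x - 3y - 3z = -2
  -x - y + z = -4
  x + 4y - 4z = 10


Using Cramer's rule. Expand each determinant along the first row.
D  = (-1)*[(-1)*(-4) - 1*4] - (-3)*[(-1)*(-4) - 1*1] + (-3)*[(-1)*4 - (-1)*1]
  = (-1)*(0) - (-3)*(3) + (-3)*(-3) = 18
Dx = (-2)*[(-1)*(-4) - 1*4] - (-3)*[(-4)*(-4) - 1*10] + (-3)*[(-4)*4 - (-1)*10]
  = (-2)*(0) - (-3)*(6) + (-3)*(-6) = 36
Dy = (-1)*[(-4)*(-4) - 1*10] - (-2)*[(-1)*(-4) - 1*1] + (-3)*[(-1)*10 - (-4)*1]
  = (-1)*(6) - (-2)*(3) + (-3)*(-6) = 18
Dz = (-1)*[(-1)*10 - (-4)*4] - (-3)*[(-1)*10 - (-4)*1] + (-2)*[(-1)*4 - (-1)*1]
  = (-1)*(6) - (-3)*(-6) + (-2)*(-3) = -18
x = Dx/D = 36/18 = 2, y = Dy/D = 18/18 = 1, z = Dz/D = -18/18 = -1
Check eq1: (-1)(2) + (-3)(1) + (-3)(-1) = -2 = -2 ✓
Check eq2: (-1)(2) + (-1)(1) + (1)(-1) = -4 = -4 ✓
Check eq3: (1)(2) + (4)(1) + (-4)(-1) = 10 = 10 ✓

x = 2, y = 1, z = -1


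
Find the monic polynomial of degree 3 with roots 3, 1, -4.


A monic polynomial with roots 3, 1, -4 is:
p(x) = (x - 3)(x - 1)(x + 4)
After multiplying by (x - 3): x - 3
After multiplying by (x - 1): x^2 - 4x + 3
After multiplying by (x + 4): x^3 - 13x + 12

x^3 - 13x + 12


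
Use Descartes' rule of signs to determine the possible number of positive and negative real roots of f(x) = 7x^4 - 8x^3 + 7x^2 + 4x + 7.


Descartes' rule of signs:

For positive roots, count sign changes in f(x) = 7x^4 - 8x^3 + 7x^2 + 4x + 7:
Signs of coefficients: +, -, +, +, +
Number of sign changes: 2
Possible positive real roots: 2, 0

For negative roots, examine f(-x) = 7x^4 + 8x^3 + 7x^2 - 4x + 7:
Signs of coefficients: +, +, +, -, +
Number of sign changes: 2
Possible negative real roots: 2, 0

Positive roots: 2 or 0; Negative roots: 2 or 0


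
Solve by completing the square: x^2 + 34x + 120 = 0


Start: x^2 + 34x + 120 = 0
Move constant: x^2 + 34x = -120
Half of 34 is 17, squared is 289
Add 289 to both sides: x^2 + 34x + 289 = 169
(x + 17)^2 = 169
x + 17 = ±13
x = -17 + 13 = -4 or x = -17 - 13 = -30

x = -30, x = -4


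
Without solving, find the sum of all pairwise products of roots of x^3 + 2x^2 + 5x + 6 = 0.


By Vieta's formulas for x^3 + bx^2 + cx + d = 0:
  r1 + r2 + r3 = -b/a = -2
  r1*r2 + r1*r3 + r2*r3 = c/a = 5
  r1*r2*r3 = -d/a = -6


Sum of pairwise products = 5


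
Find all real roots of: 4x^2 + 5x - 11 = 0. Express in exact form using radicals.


Using the quadratic formula: x = (-b ± sqrt(b^2 - 4ac)) / (2a)
Here a = 4, b = 5, c = -11
Discriminant = b^2 - 4ac = 5^2 - 4(4)(-11) = 25 + 176 = 201
Since discriminant = 201 > 0, there are two real roots.
x = (-5 ± sqrt(201)) / 8
Numerically: x ≈ 1.1472 or x ≈ -2.3972

x = (-5 + sqrt(201)) / 8 or x = (-5 - sqrt(201)) / 8


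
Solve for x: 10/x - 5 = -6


Subtract -5 from both sides: 10/x = -1
Multiply both sides by x: 10 = -1 * x
Divide by -1: x = -10

x = -10


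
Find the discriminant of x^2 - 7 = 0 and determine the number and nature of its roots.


For ax^2 + bx + c = 0, discriminant D = b^2 - 4ac
Here a = 1, b = 0, c = -7
D = (0)^2 - 4(1)(-7) = 0 + 28 = 28

D = 28 > 0 but not a perfect square
The equation has 2 distinct real irrational roots.

Discriminant = 28, 2 distinct real irrational roots


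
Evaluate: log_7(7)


We need the exponent such that 7^? = 7
7^1 = 7
Therefore log_7(7) = 1

1


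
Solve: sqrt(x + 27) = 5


Square both sides: x + 27 = 5^2 = 25
x = 25 - 27 = -2
x = -2
Check: sqrt(1*(-2) + 27) = sqrt(25) = 5 ✓

x = -2


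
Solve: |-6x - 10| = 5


An absolute value equation |expr| = 5 gives two cases:
Case 1: -6x - 10 = 5
  -6x = 15, so x = -5/2
Case 2: -6x - 10 = -5
  -6x = 5, so x = -5/6

x = -5/2, x = -5/6


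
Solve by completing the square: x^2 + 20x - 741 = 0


Start: x^2 + 20x - 741 = 0
Move constant: x^2 + 20x = 741
Half of 20 is 10, squared is 100
Add 100 to both sides: x^2 + 20x + 100 = 841
(x + 10)^2 = 841
x + 10 = ±29
x = -10 + 29 = 19 or x = -10 - 29 = -39

x = -39, x = 19


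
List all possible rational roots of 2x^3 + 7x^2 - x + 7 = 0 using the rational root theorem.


Rational root theorem: possible roots are ±p/q where:
  p divides the constant term (7): p ∈ {1, 7}
  q divides the leading coefficient (2): q ∈ {1, 2}

All possible rational roots: -7, -7/2, -1, -1/2, 1/2, 1, 7/2, 7

-7, -7/2, -1, -1/2, 1/2, 1, 7/2, 7


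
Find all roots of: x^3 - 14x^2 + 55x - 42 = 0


Let p(x) = x^3 - 14x^2 + 55x - 42. By the rational root theorem (leading coefficient 1), any rational root is an integer divisor of 42: try ±1, ±2, ... in turn.
Test x = 1: value = 0 ✓, so (x - 1) is a factor.
Synthetic division by (x - 1): bring down 1; 1(1) - 14 = -13; (-13)(1) + 55 = 42; 42(1) - 42 = 0 → quotient x^2 - 13x + 42, remainder 0.
Solve the quadratic x^2 - 13x + 42 = 0: discriminant = (-13)^2 - 4(1)(42) = 169 - 168 = 1.
sqrt(1) = 1, so x = (13 ± 1)/2: x = 7 or x = 6.
Collecting all roots found:

x = 1, x = 6, x = 7


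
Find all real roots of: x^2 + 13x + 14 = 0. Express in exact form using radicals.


Using the quadratic formula: x = (-b ± sqrt(b^2 - 4ac)) / (2a)
Here a = 1, b = 13, c = 14
Discriminant = b^2 - 4ac = 13^2 - 4(1)(14) = 169 - 56 = 113
Since discriminant = 113 > 0, there are two real roots.
x = (-13 ± sqrt(113)) / 2
Numerically: x ≈ -1.1849 or x ≈ -11.8151

x = (-13 + sqrt(113)) / 2 or x = (-13 - sqrt(113)) / 2


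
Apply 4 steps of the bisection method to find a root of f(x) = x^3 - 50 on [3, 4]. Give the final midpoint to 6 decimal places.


f(x) = x^3 - 50
f(3) = -23 < 0
f(4) = 14 > 0

Step 1: midpoint = (3.000000 + 4.000000)/2 = 3.500000
  f(3.500000) = -7.125000
  f(mid) < 0, so root is in [3.500000, 4.000000]

Step 2: midpoint = (3.500000 + 4.000000)/2 = 3.750000
  f(3.750000) = 2.734375
  f(mid) > 0, so root is in [3.500000, 3.750000]

Step 3: midpoint = (3.500000 + 3.750000)/2 = 3.625000
  f(3.625000) = -2.365234
  f(mid) < 0, so root is in [3.625000, 3.750000]

Step 4: midpoint = (3.625000 + 3.750000)/2 = 3.687500
  f(3.687500) = 0.141357
  f(mid) > 0, so root is in [3.625000, 3.687500]

midpoint = 3.687500


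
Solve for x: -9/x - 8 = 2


Subtract -8 from both sides: -9/x = 10
Multiply both sides by x: -9 = 10 * x
Divide by 10: x = -9/10

x = -9/10


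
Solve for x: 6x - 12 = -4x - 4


Starting with: 6x - 12 = -4x - 4
Move all x terms to left: (6 + 4)x = -4 + 12
Simplify: 10x = 8
Divide both sides by 10: x = 4/5

x = 4/5


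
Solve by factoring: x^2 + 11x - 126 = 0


We need two numbers that multiply to -126 and add to 11.
Those numbers are 18 and -7 (since 18 * (-7) = -126 and 18 + (-7) = 11).
So x^2 + 11x - 126 = (x + 18)(x - 7) = 0
Setting each factor to zero: x = -18 or x = 7

x = -18, x = 7


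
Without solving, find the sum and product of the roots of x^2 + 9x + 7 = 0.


By Vieta's formulas for ax^2 + bx + c = 0:
  Sum of roots = -b/a
  Product of roots = c/a

Here a = 1, b = 9, c = 7
Sum = -(9)/1 = -9
Product = 7/1 = 7

Sum = -9, Product = 7


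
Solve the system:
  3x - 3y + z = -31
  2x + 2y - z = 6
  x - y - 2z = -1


Using Cramer's rule. Expand each determinant along the first row.
D  = 3*[2*(-2) - (-1)*(-1)] - (-3)*[2*(-2) - (-1)*1] + 1*[2*(-1) - 2*1]
  = 3*(-5) - (-3)*(-3) + 1*(-4) = -28
Dx = (-31)*[2*(-2) - (-1)*(-1)] - (-3)*[6*(-2) - (-1)*(-1)] + 1*[6*(-1) - 2*(-1)]
  = (-31)*(-5) - (-3)*(-13) + 1*(-4) = 112
Dy = 3*[6*(-2) - (-1)*(-1)] - (-31)*[2*(-2) - (-1)*1] + 1*[2*(-1) - 6*1]
  = 3*(-13) - (-31)*(-3) + 1*(-8) = -140
Dz = 3*[2*(-1) - 6*(-1)] - (-3)*[2*(-1) - 6*1] + (-31)*[2*(-1) - 2*1]
  = 3*(4) - (-3)*(-8) + (-31)*(-4) = 112
x = Dx/D = 112/-28 = -4, y = Dy/D = -140/-28 = 5, z = Dz/D = 112/-28 = -4
Check eq1: (3)(-4) + (-3)(5) + (1)(-4) = -31 = -31 ✓
Check eq2: (2)(-4) + (2)(5) + (-1)(-4) = 6 = 6 ✓
Check eq3: (1)(-4) + (-1)(5) + (-2)(-4) = -1 = -1 ✓

x = -4, y = 5, z = -4


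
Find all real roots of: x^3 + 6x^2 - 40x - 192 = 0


Let p(x) = x^3 + 6x^2 - 40x - 192. By the rational root theorem (leading coefficient 1), any rational root is an integer divisor of 192: try ±1, ±2, ... in turn.
Test x = 1: value = -225 ≠ 0.
Test x = -1: value = -147 ≠ 0.
Test x = 2: value = -240 ≠ 0.
Test x = -2: value = -96 ≠ 0.
Test x = 3: value = -231 ≠ 0.
Test x = -3: value = -45 ≠ 0.
Test x = 4: value = -192 ≠ 0.
Test x = -4: value = 0 ✓, so (x + 4) is a factor.
Synthetic division by (x + 4): bring down 1; 1(-4) + 6 = 2; 2(-4) - 40 = -48; (-48)(-4) - 192 = 0 → quotient x^2 + 2x - 48, remainder 0.
Solve the quadratic x^2 + 2x - 48 = 0: discriminant = 2^2 - 4(1)(-48) = 4 + 192 = 196.
sqrt(196) = 14, so x = (-2 ± 14)/2: x = 6 or x = -8.

x = -8, x = -4, x = 6


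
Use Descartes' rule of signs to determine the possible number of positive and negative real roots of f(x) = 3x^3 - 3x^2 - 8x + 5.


Descartes' rule of signs:

For positive roots, count sign changes in f(x) = 3x^3 - 3x^2 - 8x + 5:
Signs of coefficients: +, -, -, +
Number of sign changes: 2
Possible positive real roots: 2, 0

For negative roots, examine f(-x) = -3x^3 - 3x^2 + 8x + 5:
Signs of coefficients: -, -, +, +
Number of sign changes: 1
Possible negative real roots: 1

Positive roots: 2 or 0; Negative roots: 1


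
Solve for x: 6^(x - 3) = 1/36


Express both sides with the same base.
1/36 = 6^(-2)
Since the bases match, equate exponents: x - 3 = -2
So x = -2 - (-3) = 1

x = 1


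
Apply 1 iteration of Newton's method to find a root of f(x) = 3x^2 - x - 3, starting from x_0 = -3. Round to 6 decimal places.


Newton's method: x_(n+1) = x_n - f(x_n)/f'(x_n)
f(x) = 3x^2 - x - 3
f'(x) = 6x - 1

Iteration 1:
  f(-3.000000) = 27.000000
  f'(-3.000000) = -19.000000
  x_1 = -3.000000 - (27.000000)/(-19.000000) = -1.578947

x_1 = -1.578947


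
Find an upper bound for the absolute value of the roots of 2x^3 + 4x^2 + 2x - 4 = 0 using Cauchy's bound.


Cauchy's bound: all roots r satisfy |r| <= 1 + max(|a_i/a_n|) for i = 0,...,n-1
where a_n is the leading coefficient.

Coefficients: [2, 4, 2, -4]
Leading coefficient a_n = 2
Ratios |a_i/a_n|: 2, 1, 2
Maximum ratio: 2
Cauchy's bound: |r| <= 1 + 2 = 3

Upper bound = 3


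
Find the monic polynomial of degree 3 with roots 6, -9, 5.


A monic polynomial with roots 6, -9, 5 is:
p(x) = (x - 6)(x + 9)(x - 5)
After multiplying by (x - 6): x - 6
After multiplying by (x + 9): x^2 + 3x - 54
After multiplying by (x - 5): x^3 - 2x^2 - 69x + 270

x^3 - 2x^2 - 69x + 270


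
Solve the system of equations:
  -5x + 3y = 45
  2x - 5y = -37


Using Cramer's rule:
Determinant D = (-5)(-5) - (2)(3) = 25 - 6 = 19
Dx = (45)(-5) - (-37)(3) = -225 + 111 = -114
Dy = (-5)(-37) - (2)(45) = 185 - 90 = 95
x = Dx/D = -114/19 = -6
y = Dy/D = 95/19 = 5

x = -6, y = 5


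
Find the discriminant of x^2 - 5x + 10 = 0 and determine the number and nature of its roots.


For ax^2 + bx + c = 0, discriminant D = b^2 - 4ac
Here a = 1, b = -5, c = 10
D = (-5)^2 - 4(1)(10) = 25 - 40 = -15

D = -15 < 0
The equation has no real roots (2 complex conjugate roots).

Discriminant = -15, no real roots (2 complex conjugate roots)


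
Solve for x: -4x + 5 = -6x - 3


Starting with: -4x + 5 = -6x - 3
Move all x terms to left: (-4 + 6)x = -3 - 5
Simplify: 2x = -8
Divide both sides by 2: x = -4

x = -4


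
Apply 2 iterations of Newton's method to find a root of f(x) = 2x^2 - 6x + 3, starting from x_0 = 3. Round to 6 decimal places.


Newton's method: x_(n+1) = x_n - f(x_n)/f'(x_n)
f(x) = 2x^2 - 6x + 3
f'(x) = 4x - 6

Iteration 1:
  f(3.000000) = 3.000000
  f'(3.000000) = 6.000000
  x_1 = 3.000000 - (3.000000)/(6.000000) = 2.500000

Iteration 2:
  f(2.500000) = 0.500000
  f'(2.500000) = 4.000000
  x_2 = 2.500000 - (0.500000)/(4.000000) = 2.375000

x_2 = 2.375000


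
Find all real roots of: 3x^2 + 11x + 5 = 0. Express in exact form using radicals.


Using the quadratic formula: x = (-b ± sqrt(b^2 - 4ac)) / (2a)
Here a = 3, b = 11, c = 5
Discriminant = b^2 - 4ac = 11^2 - 4(3)(5) = 121 - 60 = 61
Since discriminant = 61 > 0, there are two real roots.
x = (-11 ± sqrt(61)) / 6
Numerically: x ≈ -0.5316 or x ≈ -3.1350

x = (-11 + sqrt(61)) / 6 or x = (-11 - sqrt(61)) / 6


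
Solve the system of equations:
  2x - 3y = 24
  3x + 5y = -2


Using Cramer's rule:
Determinant D = (2)(5) - (3)(-3) = 10 + 9 = 19
Dx = (24)(5) - (-2)(-3) = 120 - 6 = 114
Dy = (2)(-2) - (3)(24) = -4 - 72 = -76
x = Dx/D = 114/19 = 6
y = Dy/D = -76/19 = -4

x = 6, y = -4


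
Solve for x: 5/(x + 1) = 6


Multiply both sides by (x + 1): 5 = 6(x + 1)
Distribute: 5 = 6x + 6
6x = 5 - 6 = -1
x = -1/6

x = -1/6


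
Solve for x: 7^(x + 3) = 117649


Express both sides with the same base.
117649 = 7^6
Since the bases match, equate exponents: x + 3 = 6
So x = 6 - (3) = 3

x = 3


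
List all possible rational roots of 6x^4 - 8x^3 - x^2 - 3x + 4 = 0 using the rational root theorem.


Rational root theorem: possible roots are ±p/q where:
  p divides the constant term (4): p ∈ {1, 2, 4}
  q divides the leading coefficient (6): q ∈ {1, 2, 3, 6}

All possible rational roots: -4, -2, -4/3, -1, -2/3, -1/2, -1/3, -1/6, 1/6, 1/3, 1/2, 2/3, 1, 4/3, 2, 4

-4, -2, -4/3, -1, -2/3, -1/2, -1/3, -1/6, 1/6, 1/3, 1/2, 2/3, 1, 4/3, 2, 4


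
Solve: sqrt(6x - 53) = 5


Square both sides: 6x - 53 = 5^2 = 25
6x = 25 + 53 = 78
x = 13
Check: sqrt(6*13 - 53) = sqrt(25) = 5 ✓

x = 13


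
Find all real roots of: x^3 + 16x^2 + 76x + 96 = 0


Let p(x) = x^3 + 16x^2 + 76x + 96. By the rational root theorem (leading coefficient 1), any rational root is an integer divisor of 96: try ±1, ±2, ... in turn.
Test x = 1: value = 189 ≠ 0.
Test x = -1: value = 35 ≠ 0.
Test x = 2: value = 320 ≠ 0.
Test x = -2: value = 0 ✓, so (x + 2) is a factor.
Synthetic division by (x + 2): bring down 1; 1(-2) + 16 = 14; 14(-2) + 76 = 48; 48(-2) + 96 = 0 → quotient x^2 + 14x + 48, remainder 0.
Solve the quadratic x^2 + 14x + 48 = 0: discriminant = 14^2 - 4(1)(48) = 196 - 192 = 4.
sqrt(4) = 2, so x = (-14 ± 2)/2: x = -6 or x = -8.

x = -8, x = -6, x = -2


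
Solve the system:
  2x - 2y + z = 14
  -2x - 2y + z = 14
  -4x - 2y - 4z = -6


Using Cramer's rule. Expand each determinant along the first row.
D  = 2*[(-2)*(-4) - 1*(-2)] - (-2)*[(-2)*(-4) - 1*(-4)] + 1*[(-2)*(-2) - (-2)*(-4)]
  = 2*(10) - (-2)*(12) + 1*(-4) = 40
Dx = 14*[(-2)*(-4) - 1*(-2)] - (-2)*[14*(-4) - 1*(-6)] + 1*[14*(-2) - (-2)*(-6)]
  = 14*(10) - (-2)*(-50) + 1*(-40) = 0
Dy = 2*[14*(-4) - 1*(-6)] - 14*[(-2)*(-4) - 1*(-4)] + 1*[(-2)*(-6) - 14*(-4)]
  = 2*(-50) - 14*(12) + 1*(68) = -200
Dz = 2*[(-2)*(-6) - 14*(-2)] - (-2)*[(-2)*(-6) - 14*(-4)] + 14*[(-2)*(-2) - (-2)*(-4)]
  = 2*(40) - (-2)*(68) + 14*(-4) = 160
x = Dx/D = 0/40 = 0, y = Dy/D = -200/40 = -5, z = Dz/D = 160/40 = 4
Check eq1: (2)(0) + (-2)(-5) + (1)(4) = 14 = 14 ✓
Check eq2: (-2)(0) + (-2)(-5) + (1)(4) = 14 = 14 ✓
Check eq3: (-4)(0) + (-2)(-5) + (-4)(4) = -6 = -6 ✓

x = 0, y = -5, z = 4


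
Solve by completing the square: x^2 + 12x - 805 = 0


Start: x^2 + 12x - 805 = 0
Move constant: x^2 + 12x = 805
Half of 12 is 6, squared is 36
Add 36 to both sides: x^2 + 12x + 36 = 841
(x + 6)^2 = 841
x + 6 = ±29
x = -6 + 29 = 23 or x = -6 - 29 = -35

x = -35, x = 23


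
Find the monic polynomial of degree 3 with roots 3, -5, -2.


A monic polynomial with roots 3, -5, -2 is:
p(x) = (x - 3)(x + 5)(x + 2)
After multiplying by (x - 3): x - 3
After multiplying by (x + 5): x^2 + 2x - 15
After multiplying by (x + 2): x^3 + 4x^2 - 11x - 30

x^3 + 4x^2 - 11x - 30


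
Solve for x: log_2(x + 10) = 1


Convert to exponential form: x + 10 = 2^1 = 2
x = 2 - 10 = -8
Check: log_2(-8 + 10) = log_2(2) = log_2(2) = 1 ✓

x = -8


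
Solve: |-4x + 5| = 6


An absolute value equation |expr| = 6 gives two cases:
Case 1: -4x + 5 = 6
  -4x = 1, so x = -1/4
Case 2: -4x + 5 = -6
  -4x = -11, so x = 11/4

x = -1/4, x = 11/4


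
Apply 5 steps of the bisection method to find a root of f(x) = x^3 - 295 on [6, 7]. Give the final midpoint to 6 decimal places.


f(x) = x^3 - 295
f(6) = -79 < 0
f(7) = 48 > 0

Step 1: midpoint = (6.000000 + 7.000000)/2 = 6.500000
  f(6.500000) = -20.375000
  f(mid) < 0, so root is in [6.500000, 7.000000]

Step 2: midpoint = (6.500000 + 7.000000)/2 = 6.750000
  f(6.750000) = 12.546875
  f(mid) > 0, so root is in [6.500000, 6.750000]

Step 3: midpoint = (6.500000 + 6.750000)/2 = 6.625000
  f(6.625000) = -4.224609
  f(mid) < 0, so root is in [6.625000, 6.750000]

Step 4: midpoint = (6.625000 + 6.750000)/2 = 6.687500
  f(6.687500) = 4.082764
  f(mid) > 0, so root is in [6.625000, 6.687500]

Step 5: midpoint = (6.625000 + 6.687500)/2 = 6.656250
  f(6.656250) = -0.090424
  f(mid) < 0, so root is in [6.656250, 6.687500]

midpoint = 6.656250


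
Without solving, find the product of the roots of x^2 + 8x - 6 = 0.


By Vieta's formulas for ax^2 + bx + c = 0:
  Sum of roots = -b/a
  Product of roots = c/a

Here a = 1, b = 8, c = -6
Sum = -(8)/1 = -8
Product = -6/1 = -6

Product = -6


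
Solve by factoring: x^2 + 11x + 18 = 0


We need two numbers that multiply to 18 and add to 11.
Those numbers are 9 and 2 (since 9 * 2 = 18 and 9 + 2 = 11).
So x^2 + 11x + 18 = (x + 9)(x + 2) = 0
Setting each factor to zero: x = -9 or x = -2

x = -9, x = -2


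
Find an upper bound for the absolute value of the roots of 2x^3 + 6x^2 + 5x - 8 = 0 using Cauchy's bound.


Cauchy's bound: all roots r satisfy |r| <= 1 + max(|a_i/a_n|) for i = 0,...,n-1
where a_n is the leading coefficient.

Coefficients: [2, 6, 5, -8]
Leading coefficient a_n = 2
Ratios |a_i/a_n|: 3, 5/2, 4
Maximum ratio: 4
Cauchy's bound: |r| <= 1 + 4 = 5

Upper bound = 5


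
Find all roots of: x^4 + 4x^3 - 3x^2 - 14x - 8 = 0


Let p(x) = x^4 + 4x^3 - 3x^2 - 14x - 8. By the rational root theorem (leading coefficient 1), any rational root is an integer divisor of 8: try ±1, ±2, ... in turn.
Test x = 1: value = -20 ≠ 0.
Test x = -1: value = 0 ✓, so (x + 1) is a factor.
Synthetic division by (x + 1): bring down 1; 1(-1) + 4 = 3; 3(-1) - 3 = -6; (-6)(-1) - 14 = -8; (-8)(-1) - 8 = 0 → quotient x^3 + 3x^2 - 6x - 8, remainder 0.
Continue with the quotient x^3 + 3x^2 - 6x - 8 (candidates must divide 8; re-test x = -1 first in case it repeats).
Test x = -1: value = 0 ✓, so (x + 1) is a factor.
Synthetic division by (x + 1): bring down 1; 1(-1) + 3 = 2; 2(-1) - 6 = -8; (-8)(-1) - 8 = 0 → quotient x^2 + 2x - 8, remainder 0.
Solve the quadratic x^2 + 2x - 8 = 0: discriminant = 2^2 - 4(1)(-8) = 4 + 32 = 36.
sqrt(36) = 6, so x = (-2 ± 6)/2: x = 2 or x = -4.
Collecting all roots found:

x = -4, x = -1 (multiplicity 2), x = 2


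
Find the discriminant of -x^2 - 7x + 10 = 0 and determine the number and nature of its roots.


For ax^2 + bx + c = 0, discriminant D = b^2 - 4ac
Here a = -1, b = -7, c = 10
D = (-7)^2 - 4(-1)(10) = 49 + 40 = 89

D = 89 > 0 but not a perfect square
The equation has 2 distinct real irrational roots.

Discriminant = 89, 2 distinct real irrational roots


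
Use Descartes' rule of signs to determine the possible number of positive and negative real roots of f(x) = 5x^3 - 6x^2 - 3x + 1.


Descartes' rule of signs:

For positive roots, count sign changes in f(x) = 5x^3 - 6x^2 - 3x + 1:
Signs of coefficients: +, -, -, +
Number of sign changes: 2
Possible positive real roots: 2, 0

For negative roots, examine f(-x) = -5x^3 - 6x^2 + 3x + 1:
Signs of coefficients: -, -, +, +
Number of sign changes: 1
Possible negative real roots: 1

Positive roots: 2 or 0; Negative roots: 1


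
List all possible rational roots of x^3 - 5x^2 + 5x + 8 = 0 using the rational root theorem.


Rational root theorem: possible roots are ±p/q where:
  p divides the constant term (8): p ∈ {1, 2, 4, 8}
  q divides the leading coefficient (1): q ∈ {1}

All possible rational roots: -8, -4, -2, -1, 1, 2, 4, 8

-8, -4, -2, -1, 1, 2, 4, 8


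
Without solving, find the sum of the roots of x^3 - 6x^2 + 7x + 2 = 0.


By Vieta's formulas for x^3 + bx^2 + cx + d = 0:
  r1 + r2 + r3 = -b/a = 6
  r1*r2 + r1*r3 + r2*r3 = c/a = 7
  r1*r2*r3 = -d/a = -2


Sum = 6


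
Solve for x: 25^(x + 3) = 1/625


Express both sides with the same base.
1/625 = 25^(-2)
Since the bases match, equate exponents: x + 3 = -2
So x = -2 - (3) = -5

x = -5


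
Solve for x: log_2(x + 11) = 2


Convert to exponential form: x + 11 = 2^2 = 4
x = 4 - 11 = -7
Check: log_2(-7 + 11) = log_2(4) = log_2(4) = 2 ✓

x = -7


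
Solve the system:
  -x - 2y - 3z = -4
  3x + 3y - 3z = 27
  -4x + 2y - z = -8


Using Cramer's rule. Expand each determinant along the first row.
D  = (-1)*[3*(-1) - (-3)*2] - (-2)*[3*(-1) - (-3)*(-4)] + (-3)*[3*2 - 3*(-4)]
  = (-1)*(3) - (-2)*(-15) + (-3)*(18) = -87
Dx = (-4)*[3*(-1) - (-3)*2] - (-2)*[27*(-1) - (-3)*(-8)] + (-3)*[27*2 - 3*(-8)]
  = (-4)*(3) - (-2)*(-51) + (-3)*(78) = -348
Dy = (-1)*[27*(-1) - (-3)*(-8)] - (-4)*[3*(-1) - (-3)*(-4)] + (-3)*[3*(-8) - 27*(-4)]
  = (-1)*(-51) - (-4)*(-15) + (-3)*(84) = -261
Dz = (-1)*[3*(-8) - 27*2] - (-2)*[3*(-8) - 27*(-4)] + (-4)*[3*2 - 3*(-4)]
  = (-1)*(-78) - (-2)*(84) + (-4)*(18) = 174
x = Dx/D = -348/-87 = 4, y = Dy/D = -261/-87 = 3, z = Dz/D = 174/-87 = -2
Check eq1: (-1)(4) + (-2)(3) + (-3)(-2) = -4 = -4 ✓
Check eq2: (3)(4) + (3)(3) + (-3)(-2) = 27 = 27 ✓
Check eq3: (-4)(4) + (2)(3) + (-1)(-2) = -8 = -8 ✓

x = 4, y = 3, z = -2


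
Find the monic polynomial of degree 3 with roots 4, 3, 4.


A monic polynomial with roots 4, 3, 4 is:
p(x) = (x - 4)(x - 3)(x - 4)
After multiplying by (x - 4): x - 4
After multiplying by (x - 3): x^2 - 7x + 12
After multiplying by (x - 4): x^3 - 11x^2 + 40x - 48

x^3 - 11x^2 + 40x - 48


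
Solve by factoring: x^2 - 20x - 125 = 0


We need two numbers that multiply to -125 and add to -20.
Those numbers are -25 and 5 (since (-25) * 5 = -125 and (-25) + 5 = -20).
So x^2 - 20x - 125 = (x - 25)(x + 5) = 0
Setting each factor to zero: x = 25 or x = -5

x = -5, x = 25


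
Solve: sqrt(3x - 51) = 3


Square both sides: 3x - 51 = 3^2 = 9
3x = 9 + 51 = 60
x = 20
Check: sqrt(3*20 - 51) = sqrt(9) = 3 ✓

x = 20


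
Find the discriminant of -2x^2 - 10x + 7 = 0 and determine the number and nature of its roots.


For ax^2 + bx + c = 0, discriminant D = b^2 - 4ac
Here a = -2, b = -10, c = 7
D = (-10)^2 - 4(-2)(7) = 100 + 56 = 156

D = 156 > 0 but not a perfect square
The equation has 2 distinct real irrational roots.

Discriminant = 156, 2 distinct real irrational roots


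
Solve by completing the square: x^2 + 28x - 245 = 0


Start: x^2 + 28x - 245 = 0
Move constant: x^2 + 28x = 245
Half of 28 is 14, squared is 196
Add 196 to both sides: x^2 + 28x + 196 = 441
(x + 14)^2 = 441
x + 14 = ±21
x = -14 + 21 = 7 or x = -14 - 21 = -35

x = -35, x = 7


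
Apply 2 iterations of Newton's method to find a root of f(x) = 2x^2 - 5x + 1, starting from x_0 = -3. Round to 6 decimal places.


Newton's method: x_(n+1) = x_n - f(x_n)/f'(x_n)
f(x) = 2x^2 - 5x + 1
f'(x) = 4x - 5

Iteration 1:
  f(-3.000000) = 34.000000
  f'(-3.000000) = -17.000000
  x_1 = -3.000000 - (34.000000)/(-17.000000) = -1.000000

Iteration 2:
  f(-1.000000) = 8.000000
  f'(-1.000000) = -9.000000
  x_2 = -1.000000 - (8.000000)/(-9.000000) = -0.111111

x_2 = -0.111111


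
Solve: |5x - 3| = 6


An absolute value equation |expr| = 6 gives two cases:
Case 1: 5x - 3 = 6
  5x = 9, so x = 9/5
Case 2: 5x - 3 = -6
  5x = -3, so x = -3/5

x = -3/5, x = 9/5


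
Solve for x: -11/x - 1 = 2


Subtract -1 from both sides: -11/x = 3
Multiply both sides by x: -11 = 3 * x
Divide by 3: x = -11/3

x = -11/3


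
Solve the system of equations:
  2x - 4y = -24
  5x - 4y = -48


Using Cramer's rule:
Determinant D = (2)(-4) - (5)(-4) = -8 + 20 = 12
Dx = (-24)(-4) - (-48)(-4) = 96 - 192 = -96
Dy = (2)(-48) - (5)(-24) = -96 + 120 = 24
x = Dx/D = -96/12 = -8
y = Dy/D = 24/12 = 2

x = -8, y = 2


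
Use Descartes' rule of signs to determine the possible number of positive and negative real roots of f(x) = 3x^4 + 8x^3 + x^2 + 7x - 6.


Descartes' rule of signs:

For positive roots, count sign changes in f(x) = 3x^4 + 8x^3 + x^2 + 7x - 6:
Signs of coefficients: +, +, +, +, -
Number of sign changes: 1
Possible positive real roots: 1

For negative roots, examine f(-x) = 3x^4 - 8x^3 + x^2 - 7x - 6:
Signs of coefficients: +, -, +, -, -
Number of sign changes: 3
Possible negative real roots: 3, 1

Positive roots: 1; Negative roots: 3 or 1


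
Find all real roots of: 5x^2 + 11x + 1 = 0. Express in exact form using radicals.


Using the quadratic formula: x = (-b ± sqrt(b^2 - 4ac)) / (2a)
Here a = 5, b = 11, c = 1
Discriminant = b^2 - 4ac = 11^2 - 4(5)(1) = 121 - 20 = 101
Since discriminant = 101 > 0, there are two real roots.
x = (-11 ± sqrt(101)) / 10
Numerically: x ≈ -0.0950 or x ≈ -2.1050

x = (-11 + sqrt(101)) / 10 or x = (-11 - sqrt(101)) / 10


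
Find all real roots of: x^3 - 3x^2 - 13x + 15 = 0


Let p(x) = x^3 - 3x^2 - 13x + 15. By the rational root theorem (leading coefficient 1), any rational root is an integer divisor of 15: try ±1, ±2, ... in turn.
Test x = 1: value = 0 ✓, so (x - 1) is a factor.
Synthetic division by (x - 1): bring down 1; 1(1) - 3 = -2; (-2)(1) - 13 = -15; (-15)(1) + 15 = 0 → quotient x^2 - 2x - 15, remainder 0.
Solve the quadratic x^2 - 2x - 15 = 0: discriminant = (-2)^2 - 4(1)(-15) = 4 + 60 = 64.
sqrt(64) = 8, so x = (2 ± 8)/2: x = 5 or x = -3.

x = -3, x = 1, x = 5


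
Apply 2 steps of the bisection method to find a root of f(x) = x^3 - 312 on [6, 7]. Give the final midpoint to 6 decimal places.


f(x) = x^3 - 312
f(6) = -96 < 0
f(7) = 31 > 0

Step 1: midpoint = (6.000000 + 7.000000)/2 = 6.500000
  f(6.500000) = -37.375000
  f(mid) < 0, so root is in [6.500000, 7.000000]

Step 2: midpoint = (6.500000 + 7.000000)/2 = 6.750000
  f(6.750000) = -4.453125
  f(mid) < 0, so root is in [6.750000, 7.000000]

midpoint = 6.750000


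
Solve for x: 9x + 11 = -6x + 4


Starting with: 9x + 11 = -6x + 4
Move all x terms to left: (9 + 6)x = 4 - 11
Simplify: 15x = -7
Divide both sides by 15: x = -7/15

x = -7/15


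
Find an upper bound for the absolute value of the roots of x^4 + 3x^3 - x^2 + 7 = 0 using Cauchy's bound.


Cauchy's bound: all roots r satisfy |r| <= 1 + max(|a_i/a_n|) for i = 0,...,n-1
where a_n is the leading coefficient.

Coefficients: [1, 3, -1, 0, 7]
Leading coefficient a_n = 1
Ratios |a_i/a_n|: 3, 1, 0, 7
Maximum ratio: 7
Cauchy's bound: |r| <= 1 + 7 = 8

Upper bound = 8


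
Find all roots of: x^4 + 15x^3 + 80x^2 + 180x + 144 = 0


Let p(x) = x^4 + 15x^3 + 80x^2 + 180x + 144. By the rational root theorem (leading coefficient 1), any rational root is an integer divisor of 144: try ±1, ±2, ... in turn.
Test x = 1: value = 420 ≠ 0.
Test x = -1: value = 30 ≠ 0.
Test x = 2: value = 960 ≠ 0.
Test x = -2: value = 0 ✓, so (x + 2) is a factor.
Synthetic division by (x + 2): bring down 1; 1(-2) + 15 = 13; 13(-2) + 80 = 54; 54(-2) + 180 = 72; 72(-2) + 144 = 0 → quotient x^3 + 13x^2 + 54x + 72, remainder 0.
Continue with the quotient x^3 + 13x^2 + 54x + 72 (candidates must divide 72; re-test x = -2 first in case it repeats).
Test x = -2: value = 8 ≠ 0.
Test x = 3: value = 378 ≠ 0.
Test x = -3: value = 0 ✓, so (x + 3) is a factor.
Synthetic division by (x + 3): bring down 1; 1(-3) + 13 = 10; 10(-3) + 54 = 24; 24(-3) + 72 = 0 → quotient x^2 + 10x + 24, remainder 0.
Solve the quadratic x^2 + 10x + 24 = 0: discriminant = 10^2 - 4(1)(24) = 100 - 96 = 4.
sqrt(4) = 2, so x = (-10 ± 2)/2: x = -4 or x = -6.
Collecting all roots found:

x = -6, x = -4, x = -3, x = -2


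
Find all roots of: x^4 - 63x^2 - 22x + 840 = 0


Let p(x) = x^4 - 63x^2 - 22x + 840. By the rational root theorem (leading coefficient 1), any rational root is an integer divisor of 840: try ±1, ±2, ... in turn.
Test x = 1: value = 756 ≠ 0.
Test x = -1: value = 800 ≠ 0.
Test x = 2: value = 560 ≠ 0.
Test x = -2: value = 648 ≠ 0.
Test x = 3: value = 288 ≠ 0.
Test x = -3: value = 420 ≠ 0.
Test x = 4: value = 0 ✓, so (x - 4) is a factor.
Synthetic division by (x - 4): bring down 1; 1(4) + 0 = 4; 4(4) - 63 = -47; (-47)(4) - 22 = -210; (-210)(4) + 840 = 0 → quotient x^3 + 4x^2 - 47x - 210, remainder 0.
Continue with the quotient x^3 + 4x^2 - 47x - 210 (candidates must divide 210).
Test x = 5: value = -220 ≠ 0.
Test x = -5: value = 0 ✓, so (x + 5) is a factor.
Synthetic division by (x + 5): bring down 1; 1(-5) + 4 = -1; (-1)(-5) - 47 = -42; (-42)(-5) - 210 = 0 → quotient x^2 - x - 42, remainder 0.
Solve the quadratic x^2 - x - 42 = 0: discriminant = (-1)^2 - 4(1)(-42) = 1 + 168 = 169.
sqrt(169) = 13, so x = (1 ± 13)/2: x = 7 or x = -6.
Collecting all roots found:

x = -6, x = -5, x = 4, x = 7


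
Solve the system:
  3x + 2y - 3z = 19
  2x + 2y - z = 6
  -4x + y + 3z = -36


Using Cramer's rule. Expand each determinant along the first row.
D  = 3*[2*3 - (-1)*1] - 2*[2*3 - (-1)*(-4)] + (-3)*[2*1 - 2*(-4)]
  = 3*(7) - 2*(2) + (-3)*(10) = -13
Dx = 19*[2*3 - (-1)*1] - 2*[6*3 - (-1)*(-36)] + (-3)*[6*1 - 2*(-36)]
  = 19*(7) - 2*(-18) + (-3)*(78) = -65
Dy = 3*[6*3 - (-1)*(-36)] - 19*[2*3 - (-1)*(-4)] + (-3)*[2*(-36) - 6*(-4)]
  = 3*(-18) - 19*(2) + (-3)*(-48) = 52
Dz = 3*[2*(-36) - 6*1] - 2*[2*(-36) - 6*(-4)] + 19*[2*1 - 2*(-4)]
  = 3*(-78) - 2*(-48) + 19*(10) = 52
x = Dx/D = -65/-13 = 5, y = Dy/D = 52/-13 = -4, z = Dz/D = 52/-13 = -4
Check eq1: (3)(5) + (2)(-4) + (-3)(-4) = 19 = 19 ✓
Check eq2: (2)(5) + (2)(-4) + (-1)(-4) = 6 = 6 ✓
Check eq3: (-4)(5) + (1)(-4) + (3)(-4) = -36 = -36 ✓

x = 5, y = -4, z = -4


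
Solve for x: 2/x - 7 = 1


Subtract -7 from both sides: 2/x = 8
Multiply both sides by x: 2 = 8 * x
Divide by 8: x = 1/4

x = 1/4
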